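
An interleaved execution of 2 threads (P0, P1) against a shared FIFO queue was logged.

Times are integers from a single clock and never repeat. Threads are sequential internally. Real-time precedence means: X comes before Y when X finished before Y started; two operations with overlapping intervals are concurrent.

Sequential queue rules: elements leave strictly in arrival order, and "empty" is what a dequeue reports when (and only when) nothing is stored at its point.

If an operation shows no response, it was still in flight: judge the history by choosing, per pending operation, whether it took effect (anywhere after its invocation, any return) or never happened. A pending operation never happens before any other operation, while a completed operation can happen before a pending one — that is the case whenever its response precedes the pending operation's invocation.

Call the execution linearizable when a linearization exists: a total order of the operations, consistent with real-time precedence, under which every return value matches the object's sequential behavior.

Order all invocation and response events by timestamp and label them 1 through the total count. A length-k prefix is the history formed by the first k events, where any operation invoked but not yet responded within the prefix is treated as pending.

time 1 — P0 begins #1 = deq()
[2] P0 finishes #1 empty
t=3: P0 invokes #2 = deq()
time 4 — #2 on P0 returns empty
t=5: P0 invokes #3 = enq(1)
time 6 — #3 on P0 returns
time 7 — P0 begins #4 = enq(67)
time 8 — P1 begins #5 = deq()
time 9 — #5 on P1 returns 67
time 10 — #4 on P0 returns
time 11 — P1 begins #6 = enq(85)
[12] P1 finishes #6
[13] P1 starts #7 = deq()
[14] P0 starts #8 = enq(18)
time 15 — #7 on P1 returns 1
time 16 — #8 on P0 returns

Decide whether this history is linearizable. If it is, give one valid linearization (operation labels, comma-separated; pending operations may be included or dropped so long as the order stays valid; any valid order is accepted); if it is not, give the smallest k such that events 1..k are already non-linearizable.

not linearizable — minimal violating prefix: 9 events

already the first 9 events (up to #5's response at time 9) admit no linearization; the first 8 still do
the completed operations (4 total) allow one real-time order; the FIFO queue replay rejects it
every completion of the 1 pending operation (#4) was checked; none linearizes
for example #1, #2, #3, #5 (pending dropped) fails at step 4: #5 deq() → 67 is not legal there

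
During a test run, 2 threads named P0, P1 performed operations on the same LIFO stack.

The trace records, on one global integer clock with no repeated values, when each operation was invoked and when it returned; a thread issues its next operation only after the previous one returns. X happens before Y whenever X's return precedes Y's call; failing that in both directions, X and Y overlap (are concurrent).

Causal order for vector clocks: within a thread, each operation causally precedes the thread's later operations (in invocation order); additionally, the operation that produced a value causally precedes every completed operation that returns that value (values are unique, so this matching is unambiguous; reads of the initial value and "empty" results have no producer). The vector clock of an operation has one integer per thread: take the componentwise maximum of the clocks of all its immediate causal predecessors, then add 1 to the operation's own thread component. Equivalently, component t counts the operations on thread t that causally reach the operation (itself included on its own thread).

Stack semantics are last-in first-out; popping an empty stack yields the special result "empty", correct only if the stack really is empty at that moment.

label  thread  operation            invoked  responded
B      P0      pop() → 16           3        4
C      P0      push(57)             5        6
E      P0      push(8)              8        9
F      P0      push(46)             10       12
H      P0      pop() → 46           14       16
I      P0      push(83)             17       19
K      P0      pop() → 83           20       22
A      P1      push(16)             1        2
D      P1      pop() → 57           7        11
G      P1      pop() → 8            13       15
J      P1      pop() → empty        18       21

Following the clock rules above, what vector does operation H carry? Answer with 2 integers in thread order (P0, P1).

invoked at 1, A has no predecessors; its own P1 bump gives (0, 1)
VC(B, invoked at 3): max of VC(A)=(0, 1), then +1 on thread P0 → (1, 1)
VC(C, invoked at 5): max of VC(B)=(1, 1), then +1 on thread P0 → (2, 1)
VC(D, invoked at 7): max of VC(A)=(0, 1), VC(C)=(2, 1), then +1 on thread P1 → (2, 2)
VC(E, invoked at 8): max of VC(C)=(2, 1), then +1 on thread P0 → (3, 1)
VC(F, invoked at 10): max of VC(E)=(3, 1), then +1 on thread P0 → (4, 1)
VC(G, invoked at 13): max of VC(D)=(2, 2), VC(E)=(3, 1), then +1 on thread P1 → (3, 3)
VC(H, invoked at 14): max of VC(F)=(4, 1), then +1 on thread P0 → (5, 1)
VC(J, invoked at 18): max of VC(G)=(3, 3), then +1 on thread P1 → (3, 4)
VC(I, invoked at 17): max of VC(H)=(5, 1), then +1 on thread P0 → (6, 1)
VC(K, invoked at 20): max of VC(I)=(6, 1), then +1 on thread P0 → (7, 1)
target: VC(H) = (5, 1)

(5, 1)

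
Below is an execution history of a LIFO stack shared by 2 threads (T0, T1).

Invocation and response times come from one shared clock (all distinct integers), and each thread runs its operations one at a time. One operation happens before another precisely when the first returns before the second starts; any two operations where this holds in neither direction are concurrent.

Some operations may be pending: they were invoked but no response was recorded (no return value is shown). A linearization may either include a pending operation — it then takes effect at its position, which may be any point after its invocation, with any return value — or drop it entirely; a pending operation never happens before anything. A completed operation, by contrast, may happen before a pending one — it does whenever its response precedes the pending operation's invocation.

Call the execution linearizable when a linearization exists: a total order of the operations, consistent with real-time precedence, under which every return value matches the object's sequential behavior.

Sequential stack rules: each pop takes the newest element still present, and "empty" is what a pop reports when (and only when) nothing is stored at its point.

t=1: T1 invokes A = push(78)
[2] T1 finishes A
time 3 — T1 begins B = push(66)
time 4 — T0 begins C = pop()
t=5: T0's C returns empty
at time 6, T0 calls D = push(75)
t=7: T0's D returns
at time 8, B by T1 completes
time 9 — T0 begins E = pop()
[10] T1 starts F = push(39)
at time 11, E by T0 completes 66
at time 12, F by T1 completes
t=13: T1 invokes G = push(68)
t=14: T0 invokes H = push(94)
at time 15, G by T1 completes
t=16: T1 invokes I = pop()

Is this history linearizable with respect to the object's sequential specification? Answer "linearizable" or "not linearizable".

through event 4 a valid linearization exists; event 5 (C responding at time 5) ends that
exhaustive check: the 2 completed LIFO stack ops admit one real-time order; illegal
include/drop combinations of the 1 pending operation (B) were all tried; none helps
one such order, A, C (pending dropped), breaks at step 2 where C pop() → empty is illegal

not linearizable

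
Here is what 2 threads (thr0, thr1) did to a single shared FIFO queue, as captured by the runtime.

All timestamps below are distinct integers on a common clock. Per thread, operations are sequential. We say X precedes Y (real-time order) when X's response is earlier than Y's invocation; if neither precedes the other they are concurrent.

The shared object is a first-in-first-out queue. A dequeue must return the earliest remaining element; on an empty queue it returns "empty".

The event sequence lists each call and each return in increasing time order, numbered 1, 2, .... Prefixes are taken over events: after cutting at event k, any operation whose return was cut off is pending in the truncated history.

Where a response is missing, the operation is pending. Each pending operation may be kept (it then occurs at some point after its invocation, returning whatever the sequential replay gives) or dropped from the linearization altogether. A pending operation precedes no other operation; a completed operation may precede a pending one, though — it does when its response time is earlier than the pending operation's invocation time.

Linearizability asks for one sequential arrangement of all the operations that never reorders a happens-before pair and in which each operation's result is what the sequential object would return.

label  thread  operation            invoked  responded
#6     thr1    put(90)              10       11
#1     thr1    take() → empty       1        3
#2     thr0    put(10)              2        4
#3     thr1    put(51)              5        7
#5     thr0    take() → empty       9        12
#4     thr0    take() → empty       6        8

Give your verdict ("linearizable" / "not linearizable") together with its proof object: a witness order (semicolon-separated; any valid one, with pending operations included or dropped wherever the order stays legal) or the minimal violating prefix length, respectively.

prefix check: 1..7 passes, 1..8 fails once #4's time-8 response joins
real-time-consistent orders of the 4 completed operations: 4 — all fail the FIFO queue replay
one such order, #1, #2, #3, #4, breaks at step 4 where #4 take() → empty is illegal
one such order, #1, #2, #4, #3, breaks at step 3 where #4 take() → empty is illegal

not linearizable — minimal violating prefix: 8 events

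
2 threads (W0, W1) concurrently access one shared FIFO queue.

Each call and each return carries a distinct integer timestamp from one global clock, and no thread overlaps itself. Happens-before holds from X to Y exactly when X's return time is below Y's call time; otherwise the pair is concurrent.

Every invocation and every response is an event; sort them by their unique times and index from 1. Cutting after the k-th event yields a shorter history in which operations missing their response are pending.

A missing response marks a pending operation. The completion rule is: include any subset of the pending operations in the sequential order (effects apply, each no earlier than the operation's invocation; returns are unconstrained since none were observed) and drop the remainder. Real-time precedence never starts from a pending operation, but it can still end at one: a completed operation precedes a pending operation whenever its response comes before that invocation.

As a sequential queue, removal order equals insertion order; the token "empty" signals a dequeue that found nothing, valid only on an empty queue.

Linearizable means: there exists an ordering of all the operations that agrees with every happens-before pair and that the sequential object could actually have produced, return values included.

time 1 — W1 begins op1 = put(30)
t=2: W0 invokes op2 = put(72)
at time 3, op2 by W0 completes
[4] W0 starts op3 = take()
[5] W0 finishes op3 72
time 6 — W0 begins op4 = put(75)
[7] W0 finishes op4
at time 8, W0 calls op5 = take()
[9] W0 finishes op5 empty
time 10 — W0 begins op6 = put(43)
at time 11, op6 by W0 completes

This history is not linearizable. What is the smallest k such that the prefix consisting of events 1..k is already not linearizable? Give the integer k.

events 1..8 are still linearizable — one witness is op2, op1, op3, op4:
after step 1 (op2 put(72)): queue <72>
after step 2 (op1 put(30) (pending, included)): queue <72,30>
after step 3 (op3 take() → 72): queue <30>
after step 4 (op4 put(75)): queue <30,75>
once event 9 joins (op5's response, time 9), exhaustive search finds no witness
no completion choice of the 1 pending operation (op1) rescues it — every subset was tried
sample order op2, op3, op4, op5 (pending dropped) stalls at step 4 — op5 take() → empty has no legal effect

9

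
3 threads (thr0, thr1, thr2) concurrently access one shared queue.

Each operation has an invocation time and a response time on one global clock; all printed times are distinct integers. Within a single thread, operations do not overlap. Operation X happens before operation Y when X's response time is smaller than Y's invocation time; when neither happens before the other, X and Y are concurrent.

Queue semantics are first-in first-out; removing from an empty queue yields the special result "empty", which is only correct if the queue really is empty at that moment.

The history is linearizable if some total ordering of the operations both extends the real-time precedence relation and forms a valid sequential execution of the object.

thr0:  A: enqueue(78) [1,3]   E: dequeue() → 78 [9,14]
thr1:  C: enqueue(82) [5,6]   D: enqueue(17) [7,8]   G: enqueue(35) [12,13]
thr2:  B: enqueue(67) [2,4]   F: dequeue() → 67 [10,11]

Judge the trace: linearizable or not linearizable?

linearizable

one valid linearization: A, B, C, D, E, F, G
after step 1 (A enqueue(78)): queue <78>
after step 2 (B enqueue(67)): queue <78,67>
after step 3 (C enqueue(82)): queue <78,67,82>
after step 4 (D enqueue(17)): queue <78,67,82,17>
after step 5 (E dequeue() → 78): queue <67,82,17>
after step 6 (F dequeue() → 67): queue <82,17>
after step 7 (G enqueue(35)): queue <82,17,35>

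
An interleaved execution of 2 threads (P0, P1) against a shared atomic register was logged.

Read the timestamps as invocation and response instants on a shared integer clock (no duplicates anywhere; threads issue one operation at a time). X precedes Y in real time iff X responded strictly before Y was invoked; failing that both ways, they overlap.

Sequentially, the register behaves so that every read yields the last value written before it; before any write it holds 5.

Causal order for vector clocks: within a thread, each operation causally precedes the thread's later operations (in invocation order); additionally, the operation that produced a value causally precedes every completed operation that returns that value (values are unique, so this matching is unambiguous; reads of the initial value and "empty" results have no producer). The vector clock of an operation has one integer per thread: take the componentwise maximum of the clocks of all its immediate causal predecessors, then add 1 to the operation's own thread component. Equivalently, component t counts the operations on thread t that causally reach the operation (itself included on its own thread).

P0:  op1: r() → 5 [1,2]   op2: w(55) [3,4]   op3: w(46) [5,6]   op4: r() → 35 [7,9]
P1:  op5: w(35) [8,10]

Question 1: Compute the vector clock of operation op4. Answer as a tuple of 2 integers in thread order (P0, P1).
Answer: (4, 1)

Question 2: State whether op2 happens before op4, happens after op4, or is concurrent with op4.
Answer: before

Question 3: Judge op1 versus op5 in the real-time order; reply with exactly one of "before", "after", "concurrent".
Answer: before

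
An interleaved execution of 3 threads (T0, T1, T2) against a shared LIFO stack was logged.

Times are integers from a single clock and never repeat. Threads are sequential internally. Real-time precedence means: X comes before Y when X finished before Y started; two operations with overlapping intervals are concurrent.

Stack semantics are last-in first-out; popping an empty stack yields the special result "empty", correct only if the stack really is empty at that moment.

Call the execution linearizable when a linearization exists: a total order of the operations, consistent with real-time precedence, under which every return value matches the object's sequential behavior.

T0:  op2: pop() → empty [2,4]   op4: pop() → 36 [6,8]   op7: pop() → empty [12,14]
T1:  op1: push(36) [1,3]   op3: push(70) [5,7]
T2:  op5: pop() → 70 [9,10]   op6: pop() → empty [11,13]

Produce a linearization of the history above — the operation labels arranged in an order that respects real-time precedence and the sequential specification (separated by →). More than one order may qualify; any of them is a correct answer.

op2 → op1 → op4 → op3 → op5 → op6 → op7

after step 1 (op2 pop() → empty): stack <>
after step 2 (op1 push(36)): stack <36>
after step 3 (op4 pop() → 36): stack <>
after step 4 (op3 push(70)): stack <70>
after step 5 (op5 pop() → 70): stack <>
after step 6 (op6 pop() → empty): stack <>
after step 7 (op7 pop() → empty): stack <>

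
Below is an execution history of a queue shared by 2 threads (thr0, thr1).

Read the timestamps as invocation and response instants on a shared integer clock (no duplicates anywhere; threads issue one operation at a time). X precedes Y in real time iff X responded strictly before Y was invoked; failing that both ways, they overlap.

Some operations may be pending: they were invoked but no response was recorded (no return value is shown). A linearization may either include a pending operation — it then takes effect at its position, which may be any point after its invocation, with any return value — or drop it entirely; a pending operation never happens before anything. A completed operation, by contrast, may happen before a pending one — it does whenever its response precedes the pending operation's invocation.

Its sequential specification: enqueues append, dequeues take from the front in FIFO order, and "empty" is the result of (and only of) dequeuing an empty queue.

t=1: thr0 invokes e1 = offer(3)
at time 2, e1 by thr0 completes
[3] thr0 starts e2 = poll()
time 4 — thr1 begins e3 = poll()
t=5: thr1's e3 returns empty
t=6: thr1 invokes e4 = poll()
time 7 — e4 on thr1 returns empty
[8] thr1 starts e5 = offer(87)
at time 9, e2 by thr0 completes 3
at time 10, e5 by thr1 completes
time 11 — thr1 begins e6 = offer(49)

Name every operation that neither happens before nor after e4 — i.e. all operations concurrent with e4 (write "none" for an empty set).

e2

overlap test against e4 [6,7]: concurrent iff the interval meets 6..7
e1 [1,2]: before
e2 [3,9]: concurrent
e3 [4,5]: before
e5 [8,10]: after
e6 [11,…): after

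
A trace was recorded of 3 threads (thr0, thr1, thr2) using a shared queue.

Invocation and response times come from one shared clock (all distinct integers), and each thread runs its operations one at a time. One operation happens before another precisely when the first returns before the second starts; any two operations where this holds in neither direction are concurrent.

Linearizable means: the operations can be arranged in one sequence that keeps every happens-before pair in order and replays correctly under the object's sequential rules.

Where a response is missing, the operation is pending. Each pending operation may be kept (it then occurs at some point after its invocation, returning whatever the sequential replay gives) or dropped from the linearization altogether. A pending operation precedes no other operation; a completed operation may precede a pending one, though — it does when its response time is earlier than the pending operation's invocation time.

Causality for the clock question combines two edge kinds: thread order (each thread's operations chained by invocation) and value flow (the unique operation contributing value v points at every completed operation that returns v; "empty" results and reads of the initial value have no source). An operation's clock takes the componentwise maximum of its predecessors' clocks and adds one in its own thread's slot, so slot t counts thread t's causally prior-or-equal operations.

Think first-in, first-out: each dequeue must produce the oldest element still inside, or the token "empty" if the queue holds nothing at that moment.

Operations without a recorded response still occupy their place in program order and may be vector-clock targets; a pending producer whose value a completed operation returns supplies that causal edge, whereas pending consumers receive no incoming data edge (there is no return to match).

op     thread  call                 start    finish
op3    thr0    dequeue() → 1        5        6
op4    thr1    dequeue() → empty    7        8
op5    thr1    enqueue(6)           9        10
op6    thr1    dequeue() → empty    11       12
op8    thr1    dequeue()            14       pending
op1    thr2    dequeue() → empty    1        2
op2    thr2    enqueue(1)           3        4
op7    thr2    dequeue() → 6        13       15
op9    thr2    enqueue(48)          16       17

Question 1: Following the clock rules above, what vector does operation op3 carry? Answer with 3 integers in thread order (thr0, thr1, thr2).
Answer: (1, 0, 2)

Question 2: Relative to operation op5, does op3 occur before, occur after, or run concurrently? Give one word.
Answer: before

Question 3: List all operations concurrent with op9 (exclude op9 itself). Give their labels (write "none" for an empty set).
Answer: op8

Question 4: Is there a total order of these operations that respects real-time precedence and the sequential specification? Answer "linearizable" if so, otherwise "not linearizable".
not linearizable

already the first 12 events (up to op6's response at time 12) admit no linearization; the first 11 still do
the sole real-time-consistent order of 6 completed operations fails the queue replay
take op1, op2, op3, op4, op5, op6: step 6 already fails, because op6 dequeue() → empty cannot occur there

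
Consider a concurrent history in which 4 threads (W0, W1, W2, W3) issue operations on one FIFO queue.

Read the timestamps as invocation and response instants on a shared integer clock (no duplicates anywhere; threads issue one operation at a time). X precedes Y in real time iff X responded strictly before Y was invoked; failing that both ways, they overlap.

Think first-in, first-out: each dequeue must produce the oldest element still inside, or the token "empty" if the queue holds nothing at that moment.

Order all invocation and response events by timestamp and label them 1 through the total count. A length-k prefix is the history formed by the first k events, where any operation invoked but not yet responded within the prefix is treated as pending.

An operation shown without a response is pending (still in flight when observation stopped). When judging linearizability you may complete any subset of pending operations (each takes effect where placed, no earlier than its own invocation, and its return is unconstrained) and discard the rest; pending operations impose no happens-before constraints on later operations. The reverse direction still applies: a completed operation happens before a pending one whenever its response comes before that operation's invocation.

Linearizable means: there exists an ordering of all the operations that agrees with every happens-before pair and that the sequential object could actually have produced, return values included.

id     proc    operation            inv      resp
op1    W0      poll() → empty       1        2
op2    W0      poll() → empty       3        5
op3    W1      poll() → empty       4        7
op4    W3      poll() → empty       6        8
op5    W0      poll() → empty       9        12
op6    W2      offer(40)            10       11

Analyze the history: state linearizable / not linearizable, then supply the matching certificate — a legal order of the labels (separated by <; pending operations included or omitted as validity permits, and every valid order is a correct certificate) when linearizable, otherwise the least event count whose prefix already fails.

linearizable — witness: op1 < op2 < op3 < op4 < op5 < op6

step 1: op1 poll() → empty — queue <>
step 2: op2 poll() → empty — queue <>
step 3: op3 poll() → empty — queue <>
step 4: op4 poll() → empty — queue <>
step 5: op5 poll() → empty — queue <>
step 6: op6 offer(40) — queue <40>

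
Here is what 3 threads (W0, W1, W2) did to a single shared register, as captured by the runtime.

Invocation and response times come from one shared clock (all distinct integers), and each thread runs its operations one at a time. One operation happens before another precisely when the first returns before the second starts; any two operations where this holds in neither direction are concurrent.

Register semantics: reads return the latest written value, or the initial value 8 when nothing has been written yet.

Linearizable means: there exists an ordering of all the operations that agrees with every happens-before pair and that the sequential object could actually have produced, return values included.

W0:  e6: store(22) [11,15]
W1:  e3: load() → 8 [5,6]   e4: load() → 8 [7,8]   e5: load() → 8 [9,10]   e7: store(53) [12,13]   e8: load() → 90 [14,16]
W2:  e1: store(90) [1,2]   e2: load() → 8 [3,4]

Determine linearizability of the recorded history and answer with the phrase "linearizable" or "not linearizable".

not linearizable

through event 3 a valid linearization exists; event 4 (e2 responding at time 4) ends that
the completed operations (2 total) allow one real-time order; the register replay rejects it
take e1, e2: step 2 already fails, because e2 load() → 8 cannot occur there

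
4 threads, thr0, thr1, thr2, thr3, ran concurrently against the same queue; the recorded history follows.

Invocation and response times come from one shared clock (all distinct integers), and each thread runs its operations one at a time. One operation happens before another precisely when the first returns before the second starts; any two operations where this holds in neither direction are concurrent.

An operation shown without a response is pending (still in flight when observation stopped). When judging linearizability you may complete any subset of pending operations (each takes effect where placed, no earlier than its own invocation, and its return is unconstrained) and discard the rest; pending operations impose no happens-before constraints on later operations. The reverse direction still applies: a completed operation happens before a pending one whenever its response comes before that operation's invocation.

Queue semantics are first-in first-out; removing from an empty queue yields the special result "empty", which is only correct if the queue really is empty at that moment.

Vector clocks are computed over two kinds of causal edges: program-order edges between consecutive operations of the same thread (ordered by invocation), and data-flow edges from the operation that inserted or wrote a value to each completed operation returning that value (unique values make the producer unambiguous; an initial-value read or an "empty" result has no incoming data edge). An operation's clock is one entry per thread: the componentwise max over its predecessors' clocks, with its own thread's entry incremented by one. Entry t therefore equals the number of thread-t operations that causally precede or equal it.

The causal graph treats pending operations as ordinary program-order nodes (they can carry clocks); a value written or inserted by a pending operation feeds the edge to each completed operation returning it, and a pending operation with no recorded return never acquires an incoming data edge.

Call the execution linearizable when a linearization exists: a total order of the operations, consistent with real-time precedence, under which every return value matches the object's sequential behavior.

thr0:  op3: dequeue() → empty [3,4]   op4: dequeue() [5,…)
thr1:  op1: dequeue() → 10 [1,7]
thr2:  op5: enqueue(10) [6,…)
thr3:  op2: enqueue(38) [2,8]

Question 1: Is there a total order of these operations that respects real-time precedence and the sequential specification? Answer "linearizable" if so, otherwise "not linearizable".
witness order: op3, op2, op4, op5, op1
1. op3 dequeue() → empty, leaving queue <>
2. op2 enqueue(38), leaving queue <38>
3. op4 dequeue() (pending, included), leaving queue <>
4. op5 enqueue(10) (pending, included), leaving queue <10>
5. op1 dequeue() → 10, leaving queue <>

linearizable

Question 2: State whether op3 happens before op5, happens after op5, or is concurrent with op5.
op3 spans [3,4], op5 spans [6,…)
resp(op3)=4 < inv(op5)=6

before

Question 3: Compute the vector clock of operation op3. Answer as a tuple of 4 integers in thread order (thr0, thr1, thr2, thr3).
root op op2, invoked 2: fresh clock plus thr3's own tick → (0, 0, 0, 1)
root op op5, invoked 6: fresh clock plus thr2's own tick → (0, 0, 1, 0)
root op op3, invoked 3: fresh clock plus thr0's own tick → (1, 0, 0, 0)
op1 (invocation 1): componentwise max over VC(op5)=(0, 0, 1, 0), +1 at thr1, giving (0, 1, 1, 0)
op4 (invocation 5): componentwise max over VC(op3)=(1, 0, 0, 0), +1 at thr0, giving (2, 0, 0, 0)
target: VC(op3) = (1, 0, 0, 0)

(1, 0, 0, 0)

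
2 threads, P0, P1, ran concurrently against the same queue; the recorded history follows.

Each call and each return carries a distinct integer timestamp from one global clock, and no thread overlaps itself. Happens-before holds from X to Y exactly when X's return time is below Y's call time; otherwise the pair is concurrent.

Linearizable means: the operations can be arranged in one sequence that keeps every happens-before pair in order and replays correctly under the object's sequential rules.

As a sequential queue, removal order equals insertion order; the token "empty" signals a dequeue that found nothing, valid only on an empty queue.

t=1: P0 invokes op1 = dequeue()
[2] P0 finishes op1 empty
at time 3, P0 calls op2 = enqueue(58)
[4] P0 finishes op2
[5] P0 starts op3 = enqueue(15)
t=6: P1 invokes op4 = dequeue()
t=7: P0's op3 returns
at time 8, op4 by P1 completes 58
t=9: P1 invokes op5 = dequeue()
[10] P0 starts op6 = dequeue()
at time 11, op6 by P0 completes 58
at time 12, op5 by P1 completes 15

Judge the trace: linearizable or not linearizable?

not linearizable

events 1..10 are fine; event 11 — the response of op6 at time 11 — makes the prefix non-linearizable
all 2 real-time-respecting orders fail — 5 completed queue operations, no legal replay
including or dropping the 1 pending operation (op5) in any combination fails
e.g. op1, op2, op3, op4, op6 (pending dropped): illegal at step 5, since op6 dequeue() → 58 cannot apply there
e.g. op1, op2, op4, op3, op6 (pending dropped): illegal at step 5, since op6 dequeue() → 58 cannot apply there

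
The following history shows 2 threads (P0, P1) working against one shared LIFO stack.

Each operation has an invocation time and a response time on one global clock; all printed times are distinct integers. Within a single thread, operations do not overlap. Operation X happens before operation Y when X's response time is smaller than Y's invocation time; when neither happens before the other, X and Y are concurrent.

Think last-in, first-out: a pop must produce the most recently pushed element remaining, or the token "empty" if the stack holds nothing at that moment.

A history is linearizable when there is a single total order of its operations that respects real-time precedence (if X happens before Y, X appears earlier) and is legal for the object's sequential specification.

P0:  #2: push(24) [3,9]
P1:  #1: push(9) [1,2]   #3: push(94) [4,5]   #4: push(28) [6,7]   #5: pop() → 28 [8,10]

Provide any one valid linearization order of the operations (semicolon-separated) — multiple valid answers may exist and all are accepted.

after step 1 (#1 push(9)): stack <9>
after step 2 (#2 push(24)): stack <9,24>
after step 3 (#3 push(94)): stack <9,24,94>
after step 4 (#4 push(28)): stack <9,24,94,28>
after step 5 (#5 pop() → 28): stack <9,24,94>

#1; #2; #3; #4; #5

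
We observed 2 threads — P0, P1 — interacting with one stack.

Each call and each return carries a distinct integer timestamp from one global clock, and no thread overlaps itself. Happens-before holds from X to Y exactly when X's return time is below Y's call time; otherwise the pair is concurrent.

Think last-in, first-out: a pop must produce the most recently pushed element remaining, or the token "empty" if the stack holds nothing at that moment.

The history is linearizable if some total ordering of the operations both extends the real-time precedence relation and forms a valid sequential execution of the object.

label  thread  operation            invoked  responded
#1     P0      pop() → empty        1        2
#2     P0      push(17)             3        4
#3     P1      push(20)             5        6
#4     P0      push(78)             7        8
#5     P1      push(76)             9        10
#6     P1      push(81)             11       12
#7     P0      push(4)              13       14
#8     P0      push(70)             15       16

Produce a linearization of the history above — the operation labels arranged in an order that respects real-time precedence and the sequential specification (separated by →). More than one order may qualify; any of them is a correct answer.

#1 → #2 → #3 → #4 → #5 → #6 → #7 → #8

after step 1 (#1 pop() → empty): stack <>
after step 2 (#2 push(17)): stack <17>
after step 3 (#3 push(20)): stack <17,20>
after step 4 (#4 push(78)): stack <17,20,78>
after step 5 (#5 push(76)): stack <17,20,78,76>
after step 6 (#6 push(81)): stack <17,20,78,76,81>
after step 7 (#7 push(4)): stack <17,20,78,76,81,4>
after step 8 (#8 push(70)): stack <17,20,78,76,81,4,70>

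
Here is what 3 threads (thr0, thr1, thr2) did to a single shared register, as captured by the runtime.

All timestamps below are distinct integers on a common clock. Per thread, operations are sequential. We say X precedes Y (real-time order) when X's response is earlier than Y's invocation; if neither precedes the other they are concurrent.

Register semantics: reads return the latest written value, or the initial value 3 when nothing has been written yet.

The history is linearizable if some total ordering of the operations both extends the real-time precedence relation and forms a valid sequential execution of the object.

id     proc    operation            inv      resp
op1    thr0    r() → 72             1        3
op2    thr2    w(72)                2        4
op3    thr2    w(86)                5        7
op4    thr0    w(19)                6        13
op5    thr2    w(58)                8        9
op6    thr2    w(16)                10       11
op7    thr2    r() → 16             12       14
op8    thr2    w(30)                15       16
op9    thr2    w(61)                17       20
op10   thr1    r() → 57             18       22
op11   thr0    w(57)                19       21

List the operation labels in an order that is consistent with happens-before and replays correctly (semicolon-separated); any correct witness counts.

op2; op1; op3; op4; op5; op6; op7; op8; op9; op11; op10

after step 1 (op2 w(72)): value 72
after step 2 (op1 r() → 72): value 72
after step 3 (op3 w(86)): value 86
after step 4 (op4 w(19)): value 19
after step 5 (op5 w(58)): value 58
after step 6 (op6 w(16)): value 16
after step 7 (op7 r() → 16): value 16
after step 8 (op8 w(30)): value 30
after step 9 (op9 w(61)): value 61
after step 10 (op11 w(57)): value 57
after step 11 (op10 r() → 57): value 57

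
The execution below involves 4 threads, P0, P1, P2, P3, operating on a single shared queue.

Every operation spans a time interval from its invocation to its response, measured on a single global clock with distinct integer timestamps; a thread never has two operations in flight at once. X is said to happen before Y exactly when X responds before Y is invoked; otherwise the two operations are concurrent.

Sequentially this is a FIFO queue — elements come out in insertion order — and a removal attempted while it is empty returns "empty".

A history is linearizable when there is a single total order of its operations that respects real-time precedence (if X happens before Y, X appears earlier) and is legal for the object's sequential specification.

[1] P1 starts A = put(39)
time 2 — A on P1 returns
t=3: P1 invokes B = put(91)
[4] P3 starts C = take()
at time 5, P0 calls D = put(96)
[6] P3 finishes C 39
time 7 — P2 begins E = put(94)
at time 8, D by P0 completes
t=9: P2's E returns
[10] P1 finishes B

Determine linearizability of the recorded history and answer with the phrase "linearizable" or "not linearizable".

linearizable

one valid linearization: A, B, C, D, E
after step 1 (A put(39)): queue <39>
after step 2 (B put(91)): queue <39,91>
after step 3 (C take() → 39): queue <91>
after step 4 (D put(96)): queue <91,96>
after step 5 (E put(94)): queue <91,96,94>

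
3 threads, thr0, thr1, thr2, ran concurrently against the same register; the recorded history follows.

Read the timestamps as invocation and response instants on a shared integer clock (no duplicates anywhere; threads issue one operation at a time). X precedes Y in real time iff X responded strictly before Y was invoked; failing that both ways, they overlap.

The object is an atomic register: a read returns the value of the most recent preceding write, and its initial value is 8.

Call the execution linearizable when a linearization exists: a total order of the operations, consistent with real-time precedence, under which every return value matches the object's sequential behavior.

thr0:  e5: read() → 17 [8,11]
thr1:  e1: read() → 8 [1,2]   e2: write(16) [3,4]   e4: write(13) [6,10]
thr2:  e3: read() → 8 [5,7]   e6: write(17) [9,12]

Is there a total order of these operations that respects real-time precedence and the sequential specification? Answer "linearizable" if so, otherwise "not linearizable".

not linearizable

through event 6 a valid linearization exists; event 7 (e3 responding at time 7) ends that
one real-time candidate order over the 3 completed operations — the register replay rejects it
no escape via the 1 pending operation (e4): every completion choice fails
sample order e1, e2, e3 (pending dropped) stalls at step 3 — e3 read() → 8 has no legal effect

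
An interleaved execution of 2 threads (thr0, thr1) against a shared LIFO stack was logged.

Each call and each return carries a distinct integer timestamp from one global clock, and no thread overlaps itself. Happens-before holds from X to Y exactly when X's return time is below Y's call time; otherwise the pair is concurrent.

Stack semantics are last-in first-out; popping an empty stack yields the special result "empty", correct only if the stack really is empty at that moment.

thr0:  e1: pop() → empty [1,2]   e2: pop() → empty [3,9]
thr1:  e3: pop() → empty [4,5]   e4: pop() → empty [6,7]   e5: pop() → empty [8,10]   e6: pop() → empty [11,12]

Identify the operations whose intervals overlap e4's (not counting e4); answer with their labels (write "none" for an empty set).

overlap test against e4 [6,7]: concurrent iff the interval meets 6..7
e1 [1,2]: before
e2 [3,9]: concurrent
e3 [4,5]: before
e5 [8,10]: after
e6 [11,12]: after

e2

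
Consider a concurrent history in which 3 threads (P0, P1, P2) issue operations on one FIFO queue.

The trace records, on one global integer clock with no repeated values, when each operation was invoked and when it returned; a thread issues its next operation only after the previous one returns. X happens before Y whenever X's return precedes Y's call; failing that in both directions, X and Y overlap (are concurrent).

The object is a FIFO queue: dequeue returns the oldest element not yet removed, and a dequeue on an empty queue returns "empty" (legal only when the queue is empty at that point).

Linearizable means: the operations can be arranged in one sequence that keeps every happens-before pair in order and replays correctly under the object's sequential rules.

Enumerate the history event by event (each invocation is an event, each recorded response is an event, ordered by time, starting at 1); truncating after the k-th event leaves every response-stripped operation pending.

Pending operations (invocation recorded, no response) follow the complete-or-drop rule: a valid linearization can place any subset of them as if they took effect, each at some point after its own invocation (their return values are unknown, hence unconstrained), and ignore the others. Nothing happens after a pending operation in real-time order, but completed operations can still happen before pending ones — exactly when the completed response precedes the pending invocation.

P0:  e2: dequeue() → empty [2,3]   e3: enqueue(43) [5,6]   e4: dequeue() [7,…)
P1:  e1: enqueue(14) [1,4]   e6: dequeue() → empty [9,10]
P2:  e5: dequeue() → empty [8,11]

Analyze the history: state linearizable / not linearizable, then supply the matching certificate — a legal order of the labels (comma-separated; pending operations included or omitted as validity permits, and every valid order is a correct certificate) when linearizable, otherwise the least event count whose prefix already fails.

not linearizable — minimal violating prefix: 11 events

cut after 10 events: linearizable; cut after 11 events (e5 responds, time 11): not linearizable
real-time-consistent orders of the 5 completed operations: 4 — all fail the FIFO queue replay
every completion of the 1 pending operation (e4) was checked; none linearizes
take e1, e2, e3, e5, e6 (pending dropped): step 2 already fails, because e2 dequeue() → empty cannot occur there
take e1, e2, e3, e6, e5 (pending dropped): step 2 already fails, because e2 dequeue() → empty cannot occur there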